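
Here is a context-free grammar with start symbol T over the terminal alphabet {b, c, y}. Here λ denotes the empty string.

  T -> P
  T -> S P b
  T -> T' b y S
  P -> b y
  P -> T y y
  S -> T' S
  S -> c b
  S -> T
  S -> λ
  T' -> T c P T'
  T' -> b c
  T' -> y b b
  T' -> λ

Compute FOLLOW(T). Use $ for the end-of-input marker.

FIRST(T) = {b, c, y}  (via P, S P b, T' b y S)
FIRST(P) = {b, c, y}  (via T y y)
FIRST(T') = {λ, b, c, y}  (via T c P T')
FIRST(S) = {λ, b, c, y}  (via T' S, T)
FOLLOW(T) includes $ since T is the start symbol.
FOLLOW(T): in P->T y y, T is followed by y y with FIRST {y}; in S->T, the suffix after T is empty, so FOLLOW(T) ⊇ FOLLOW(S) = {$, b, c, y}; in T'->T c P T', T is followed by c P T' with FIRST {c}. Thus FOLLOW(T) = {$, b, c, y}.
FOLLOW(S): in T->S P b, S is followed by P b with FIRST {b, c, y}; in T->T' b y S, the suffix after S is empty, so FOLLOW(S) ⊇ FOLLOW(T) = {$, b, c, y}; in S->T' S, the suffix after S is empty (adds nothing new). Thus FOLLOW(S) = {$, b, c, y}.
FOLLOW(T'): in T->T' b y S, T' is followed by b y S with FIRST {b}; in S->T' S, T' is followed by S with FIRST {λ, b, c, y}; in S->T' S, the suffix after T' is nullable, so FOLLOW(T') ⊇ FOLLOW(S) = {$, b, c, y}; in T'->T c P T', the suffix after T' is empty (adds nothing new). Thus FOLLOW(T') = {$, b, c, y}.
FOLLOW(P): in T->P, the suffix after P is empty, so FOLLOW(P) ⊇ FOLLOW(T) = {$, b, c, y}; in T->S P b, P is followed by b with FIRST {b}; in T'->T c P T', P is followed by T' with FIRST {λ, b, c, y}; in T'->T c P T', the suffix after P is nullable, so FOLLOW(P) ⊇ FOLLOW(T') = {$, b, c, y}. Thus FOLLOW(P) = {$, b, c, y}.

{$, b, c, y}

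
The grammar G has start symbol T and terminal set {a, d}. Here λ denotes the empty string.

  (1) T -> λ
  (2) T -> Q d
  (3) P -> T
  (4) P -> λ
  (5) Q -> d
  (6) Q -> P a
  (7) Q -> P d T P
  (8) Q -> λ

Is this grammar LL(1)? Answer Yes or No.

FIRST(T) = {λ, a, d}
FIRST(P) = {λ, a, d}
FIRST(Q) = {λ, a, d}
FOLLOW(T) = {$, a, d}
FOLLOW(P) = {a, d}
FOLLOW(Q) = {d}
Cell M[P, a] receives both P -> T and P -> λ — the grammar is not LL(1).

No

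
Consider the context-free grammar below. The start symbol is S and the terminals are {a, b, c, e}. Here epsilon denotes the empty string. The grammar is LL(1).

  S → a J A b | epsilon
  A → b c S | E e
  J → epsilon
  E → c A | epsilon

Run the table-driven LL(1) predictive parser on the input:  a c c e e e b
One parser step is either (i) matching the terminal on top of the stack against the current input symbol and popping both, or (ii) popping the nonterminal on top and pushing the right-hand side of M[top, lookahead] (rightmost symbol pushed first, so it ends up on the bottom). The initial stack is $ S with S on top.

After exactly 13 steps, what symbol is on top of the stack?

e

step 1: stack=$ S  input=a c c e e e b $  — expand S → a J A b
step 2: stack=$ b A J a  input=a c c e e e b $  — match a
step 3: stack=$ b A J  input=c c e e e b $  — expand J → epsilon
step 4: stack=$ b A  input=c c e e e b $  — expand A → E e
step 5: stack=$ b e E  input=c c e e e b $  — expand E → c A
step 6: stack=$ b e A c  input=c c e e e b $  — match c
step 7: stack=$ b e A  input=c e e e b $  — expand A → E e
step 8: stack=$ b e e E  input=c e e e b $  — expand E → c A
step 9: stack=$ b e e A c  input=c e e e b $  — match c
step 10: stack=$ b e e A  input=e e e b $  — expand A → E e
step 11: stack=$ b e e e E  input=e e e b $  — expand E → epsilon
step 12: stack=$ b e e e  input=e e e b $  — match e
step 13: stack=$ b e e  input=e e b $  — match e
Stack after step 13: $ b e (top = e).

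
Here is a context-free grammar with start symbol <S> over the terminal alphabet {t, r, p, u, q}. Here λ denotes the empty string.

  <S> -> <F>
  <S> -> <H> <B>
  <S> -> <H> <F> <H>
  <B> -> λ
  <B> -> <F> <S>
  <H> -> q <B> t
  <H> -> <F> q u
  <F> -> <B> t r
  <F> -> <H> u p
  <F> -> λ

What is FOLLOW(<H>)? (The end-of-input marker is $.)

FIRST(<S>) = {λ, q, t}  (via <F>, <H> <B>, <H> <F> <H>)
FIRST(<B>) = {λ, q, t}  (via <F> <S>)
FIRST(<H>) = {q, t}  (via <F> q u)
FIRST(<F>) = {λ, q, t}  (via <B> t r, <H> u p)
FOLLOW(<S>) includes $ since <S> is the start symbol.
FOLLOW(<S>): in <B>-><F> <S>, the suffix after <S> is empty, so FOLLOW(<S>) ⊇ FOLLOW(<B>) = {$, t}. Thus FOLLOW(<S>) = {$, t}.
FOLLOW(<B>): in <S>-><H> <B>, the suffix after <B> is empty, so FOLLOW(<B>) ⊇ FOLLOW(<S>) = {$, t}; in <H>->q <B> t, <B> is followed by t with FIRST {t}; in <F>-><B> t r, <B> is followed by t r with FIRST {t}. Thus FOLLOW(<B>) = {$, t}.
FOLLOW(<H>): in <S>-><H> <B>, <H> is followed by <B> with FIRST {λ, q, t}; in <S>-><H> <B>, the suffix after <H> is nullable, so FOLLOW(<H>) ⊇ FOLLOW(<S>) = {$, t}; in <S>-><H> <F> <H> (occurrence 1), <H> is followed by <F> <H> with FIRST {q, t}; in <S>-><H> <F> <H> (occurrence 2), the suffix after <H> is empty, so FOLLOW(<H>) ⊇ FOLLOW(<S>) = {$, t}; in <F>-><H> u p, <H> is followed by u p with FIRST {u}. Thus FOLLOW(<H>) = {$, q, t, u}.
FOLLOW(<F>): in <S>-><F>, the suffix after <F> is empty, so FOLLOW(<F>) ⊇ FOLLOW(<S>) = {$, t}; in <S>-><H> <F> <H>, <F> is followed by <H> with FIRST {q, t}; in <B>-><F> <S>, <F> is followed by <S> with FIRST {λ, q, t}; in <B>-><F> <S>, the suffix after <F> is nullable, so FOLLOW(<F>) ⊇ FOLLOW(<B>) = {$, t}; in <H>-><F> q u, <F> is followed by q u with FIRST {q}. Thus FOLLOW(<F>) = {$, q, t}.

{$, q, t, u}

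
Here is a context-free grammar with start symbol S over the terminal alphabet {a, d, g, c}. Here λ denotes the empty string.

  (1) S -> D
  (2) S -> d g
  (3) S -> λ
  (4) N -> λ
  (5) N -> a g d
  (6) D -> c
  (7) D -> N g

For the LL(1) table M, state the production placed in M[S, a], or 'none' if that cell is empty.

S -> D

FIRST(N) = {λ, a}
FIRST(D) = {a, c, g}  (via N g)
FIRST(S) = {λ, a, c, d, g}  (via D)
FOLLOW(S) includes $ since S is the start symbol.
FOLLOW(S): S appears on no right-hand side. Thus FOLLOW(S) = {$}.
For S -> D: FIRST(D) = {a, c, g}, so it goes in M[S, t] for t ∈ {a, c, g}.
For S -> d g: FIRST(d g) = {d}, so it goes in M[S, t] for t ∈ {d}.
For S -> λ: FIRST(λ) = {λ}, so it goes in M[S, t] for t ∈ {}; since λ ∈ FIRST, also for every t ∈ FOLLOW(S) = {$}.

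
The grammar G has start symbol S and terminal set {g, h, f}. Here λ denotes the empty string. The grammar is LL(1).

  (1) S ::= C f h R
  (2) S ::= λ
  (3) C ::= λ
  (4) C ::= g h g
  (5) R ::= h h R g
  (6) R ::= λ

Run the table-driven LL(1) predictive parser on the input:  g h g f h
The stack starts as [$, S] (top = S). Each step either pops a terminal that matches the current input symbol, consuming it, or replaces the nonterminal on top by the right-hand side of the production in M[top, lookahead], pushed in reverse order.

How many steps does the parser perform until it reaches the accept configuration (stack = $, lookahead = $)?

     Stack          Input        Action
  1  $ S            g h g f h $  expand S ::= C f h R
  2  $ R h f C      g h g f h $  expand C ::= g h g
  3  $ R h f g h g  g h g f h $  match g
  4  $ R h f g h    h g f h $    match h
  5  $ R h f g      g f h $      match g
  6  $ R h f        f h $        match f
  7  $ R h          h $          match h
  8  $ R            $            expand R ::= λ
Accept reached after 8 steps.

8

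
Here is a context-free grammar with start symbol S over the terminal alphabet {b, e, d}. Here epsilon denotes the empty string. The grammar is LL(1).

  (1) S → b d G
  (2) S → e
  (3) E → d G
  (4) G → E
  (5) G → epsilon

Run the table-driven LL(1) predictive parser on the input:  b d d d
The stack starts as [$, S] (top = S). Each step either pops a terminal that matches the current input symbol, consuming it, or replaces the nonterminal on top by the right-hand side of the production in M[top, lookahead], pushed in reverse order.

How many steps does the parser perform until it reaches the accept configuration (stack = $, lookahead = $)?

      Stack    Input      Action
   1  $ S      b d d d $  expand S → b d G
   2  $ G d b  b d d d $  match b
   3  $ G d    d d d $    match d
   4  $ G      d d $      expand G → E
   5  $ E      d d $      expand E → d G
   6  $ G d    d d $      match d
   7  $ G      d $        expand G → E
   8  $ E      d $        expand E → d G
   9  $ G d    d $        match d
  10  $ G      $          expand G → epsilon
Accept reached after 10 steps.

10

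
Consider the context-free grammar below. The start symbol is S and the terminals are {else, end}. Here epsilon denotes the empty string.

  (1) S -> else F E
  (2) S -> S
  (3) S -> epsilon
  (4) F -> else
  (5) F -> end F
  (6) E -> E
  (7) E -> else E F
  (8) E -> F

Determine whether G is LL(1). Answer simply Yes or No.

FIRST(S) = {epsilon, else}
FIRST(F) = {else, end}
FIRST(E) = {else, end}
FOLLOW(S) = {$}
FOLLOW(F) = {$, else, end}
FOLLOW(E) = {$, else, end}
Cell M[E, else] receives both E -> E and E -> else E F and E -> F — the grammar is not LL(1).

No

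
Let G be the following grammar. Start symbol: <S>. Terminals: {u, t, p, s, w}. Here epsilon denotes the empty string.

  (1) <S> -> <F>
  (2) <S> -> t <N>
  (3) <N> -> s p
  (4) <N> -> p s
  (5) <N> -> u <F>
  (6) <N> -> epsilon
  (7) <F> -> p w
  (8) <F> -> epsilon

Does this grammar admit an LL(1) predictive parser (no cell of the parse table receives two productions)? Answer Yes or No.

FIRST(<S>) = {epsilon, p, t}
FIRST(<N>) = {epsilon, p, s, u}
FIRST(<F>) = {epsilon, p}
FOLLOW(<S>) = {$}
FOLLOW(<N>) = {$}
FOLLOW(<F>) = {$}
Each cell of M receives at most one production.

Yes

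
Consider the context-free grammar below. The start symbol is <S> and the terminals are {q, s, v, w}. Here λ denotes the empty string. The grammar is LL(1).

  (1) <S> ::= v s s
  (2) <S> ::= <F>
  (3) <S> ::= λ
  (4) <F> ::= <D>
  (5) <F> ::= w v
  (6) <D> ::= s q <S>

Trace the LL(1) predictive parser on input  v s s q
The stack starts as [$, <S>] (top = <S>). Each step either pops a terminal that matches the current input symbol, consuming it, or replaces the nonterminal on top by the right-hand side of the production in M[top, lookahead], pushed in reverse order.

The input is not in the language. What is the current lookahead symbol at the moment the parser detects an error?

step 1: stack=$ <S>  input=v s s q $  — expand <S> ::= v s s
step 2: stack=$ s s v  input=v s s q $  — match v
step 3: stack=$ s s  input=s s q $  — match s
step 4: stack=$ s  input=s q $  — match s
step 5: stack=$  input=q $  — error: stack empty but input remains

q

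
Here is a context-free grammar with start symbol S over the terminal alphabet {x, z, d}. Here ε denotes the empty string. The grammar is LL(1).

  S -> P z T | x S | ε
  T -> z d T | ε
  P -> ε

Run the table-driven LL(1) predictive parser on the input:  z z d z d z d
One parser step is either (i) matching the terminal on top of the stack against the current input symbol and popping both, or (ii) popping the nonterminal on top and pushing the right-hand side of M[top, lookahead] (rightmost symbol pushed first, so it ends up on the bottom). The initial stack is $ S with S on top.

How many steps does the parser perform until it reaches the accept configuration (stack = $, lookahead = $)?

      Stack    Input            Action
   1  $ S      z z d z d z d $  expand S -> P z T
   2  $ T z P  z z d z d z d $  expand P -> ε
   3  $ T z    z z d z d z d $  match z
   4  $ T      z d z d z d $    expand T -> z d T
   5  $ T d z  z d z d z d $    match z
   6  $ T d    d z d z d $      match d
   7  $ T      z d z d $        expand T -> z d T
   8  $ T d z  z d z d $        match z
   9  $ T d    d z d $          match d
  10  $ T      z d $            expand T -> z d T
  11  $ T d z  z d $            match z
  12  $ T d    d $              match d
  13  $ T      $                expand T -> ε
Accept reached after 13 steps.

13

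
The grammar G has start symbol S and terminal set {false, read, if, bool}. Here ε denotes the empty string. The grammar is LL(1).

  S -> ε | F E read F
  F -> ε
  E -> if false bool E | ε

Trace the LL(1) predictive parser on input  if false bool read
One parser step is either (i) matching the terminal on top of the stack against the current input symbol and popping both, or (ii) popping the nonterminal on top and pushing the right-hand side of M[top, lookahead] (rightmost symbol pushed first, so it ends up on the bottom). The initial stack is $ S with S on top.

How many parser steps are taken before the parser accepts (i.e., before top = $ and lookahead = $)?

9

     Stack                     Input                 Action
  1  $ S                       if false bool read $  expand S -> F E read F
  2  $ F read E F              if false bool read $  expand F -> ε
  3  $ F read E                if false bool read $  expand E -> if false bool E
  4  $ F read E bool false if  if false bool read $  match if
  5  $ F read E bool false     false bool read $     match false
  6  $ F read E bool           bool read $           match bool
  7  $ F read E                read $                expand E -> ε
  8  $ F read                  read $                match read
  9  $ F                       $                     expand F -> ε
Accept reached after 9 steps.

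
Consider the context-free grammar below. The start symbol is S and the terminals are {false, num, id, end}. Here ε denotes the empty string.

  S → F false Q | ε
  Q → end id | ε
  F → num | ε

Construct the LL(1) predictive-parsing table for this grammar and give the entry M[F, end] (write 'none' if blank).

FIRST(Q) = {ε, end}
FIRST(F) = {ε, num}
FIRST(S) = {ε, false, num}  (via F false Q)
FOLLOW(S) includes $ since S is the start symbol.
FOLLOW(F): in S→F false Q, F is followed by false Q with FIRST {false}. Thus FOLLOW(F) = {false}.
For F → num: FIRST(num) = {num}, so it goes in M[F, t] for t ∈ {num}.
For F → ε: FIRST(ε) = {ε}, so it goes in M[F, t] for t ∈ {}; since ε ∈ FIRST, also for every t ∈ FOLLOW(F) = {false}.
None of these place a production in M[F, end].

none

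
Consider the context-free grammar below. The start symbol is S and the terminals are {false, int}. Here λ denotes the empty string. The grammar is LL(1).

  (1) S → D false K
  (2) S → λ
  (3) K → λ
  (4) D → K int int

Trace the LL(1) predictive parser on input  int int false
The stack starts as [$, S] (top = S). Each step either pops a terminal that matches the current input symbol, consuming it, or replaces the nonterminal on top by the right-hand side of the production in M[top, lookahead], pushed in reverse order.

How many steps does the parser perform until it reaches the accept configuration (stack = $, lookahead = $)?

7

step 1: stack=$ S  input=int int false $  — expand S → D false K
step 2: stack=$ K false D  input=int int false $  — expand D → K int int
step 3: stack=$ K false int int K  input=int int false $  — expand K → λ
step 4: stack=$ K false int int  input=int int false $  — match int
step 5: stack=$ K false int  input=int false $  — match int
step 6: stack=$ K false  input=false $  — match false
step 7: stack=$ K  input=$  — expand K → λ
Accept reached after 7 steps.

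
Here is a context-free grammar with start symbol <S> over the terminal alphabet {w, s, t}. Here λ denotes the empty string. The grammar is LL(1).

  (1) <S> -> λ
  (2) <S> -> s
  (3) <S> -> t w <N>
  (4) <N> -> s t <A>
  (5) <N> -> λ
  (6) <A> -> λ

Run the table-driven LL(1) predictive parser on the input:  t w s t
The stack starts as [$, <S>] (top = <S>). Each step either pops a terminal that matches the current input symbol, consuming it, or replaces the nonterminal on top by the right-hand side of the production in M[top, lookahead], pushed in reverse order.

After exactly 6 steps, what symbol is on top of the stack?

<A>

     Stack      Input      Action
  1  $ <S>      t w s t $  expand <S> -> t w <N>
  2  $ <N> w t  t w s t $  match t
  3  $ <N> w    w s t $    match w
  4  $ <N>      s t $      expand <N> -> s t <A>
  5  $ <A> t s  s t $      match s
  6  $ <A> t    t $        match t
Stack after step 6: $ <A> (top = <A>).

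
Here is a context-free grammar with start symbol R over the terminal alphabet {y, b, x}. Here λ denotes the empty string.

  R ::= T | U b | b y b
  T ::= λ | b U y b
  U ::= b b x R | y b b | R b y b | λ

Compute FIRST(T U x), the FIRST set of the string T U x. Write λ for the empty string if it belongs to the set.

FIRST(T) = {λ, b}
FIRST(R) = {λ, b, y}  (via T, U b)
FIRST(U) = {λ, b, y}  (via R b y b)
FIRST(T U x): take FIRST of each symbol in turn, carrying on past any symbol whose FIRST contains λ; result {b, x, y}.

{b, x, y}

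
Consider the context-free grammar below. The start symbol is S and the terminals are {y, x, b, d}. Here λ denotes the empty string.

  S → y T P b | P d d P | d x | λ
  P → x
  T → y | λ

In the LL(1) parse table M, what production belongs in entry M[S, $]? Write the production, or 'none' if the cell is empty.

FIRST(P) = {x}
FIRST(T) = {λ, y}
FIRST(S) = {λ, d, x, y}  (via P d d P)
FOLLOW(S) includes $ since S is the start symbol.
FOLLOW(S): S appears on no right-hand side. Thus FOLLOW(S) = {$}.
For S → y T P b: FIRST(y T P b) = {y}, so it goes in M[S, t] for t ∈ {y}.
For S → P d d P: FIRST(P d d P) = {x}, so it goes in M[S, t] for t ∈ {x}.
For S → d x: FIRST(d x) = {d}, so it goes in M[S, t] for t ∈ {d}.
For S → λ: FIRST(λ) = {λ}, so it goes in M[S, t] for t ∈ {}; since λ ∈ FIRST, also for every t ∈ FOLLOW(S) = {$}.

S → λ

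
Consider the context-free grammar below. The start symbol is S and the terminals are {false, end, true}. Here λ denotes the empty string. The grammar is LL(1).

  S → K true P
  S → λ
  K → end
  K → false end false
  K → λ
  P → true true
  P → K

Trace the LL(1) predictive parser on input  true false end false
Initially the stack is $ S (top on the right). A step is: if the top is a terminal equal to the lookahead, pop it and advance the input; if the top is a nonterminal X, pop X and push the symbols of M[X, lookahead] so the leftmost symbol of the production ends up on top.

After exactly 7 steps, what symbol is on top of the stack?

false

     Stack              Input                   Action
  1  $ S                true false end false $  expand S → K true P
  2  $ P true K         true false end false $  expand K → λ
  3  $ P true           true false end false $  match true
  4  $ P                false end false $       expand P → K
  5  $ K                false end false $       expand K → false end false
  6  $ false end false  false end false $       match false
  7  $ false end        end false $             match end
Stack after step 7: $ false (top = false).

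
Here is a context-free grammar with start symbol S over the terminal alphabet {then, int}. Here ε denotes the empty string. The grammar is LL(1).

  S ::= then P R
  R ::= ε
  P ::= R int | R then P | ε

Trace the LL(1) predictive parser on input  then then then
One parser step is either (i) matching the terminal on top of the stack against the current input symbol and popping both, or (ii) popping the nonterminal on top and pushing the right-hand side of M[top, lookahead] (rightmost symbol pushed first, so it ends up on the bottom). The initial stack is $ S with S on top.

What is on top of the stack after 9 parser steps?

step 1: stack=$ S  input=then then then $  — expand S ::= then P R
step 2: stack=$ R P then  input=then then then $  — match then
step 3: stack=$ R P  input=then then $  — expand P ::= R then P
step 4: stack=$ R P then R  input=then then $  — expand R ::= ε
step 5: stack=$ R P then  input=then then $  — match then
step 6: stack=$ R P  input=then $  — expand P ::= R then P
step 7: stack=$ R P then R  input=then $  — expand R ::= ε
step 8: stack=$ R P then  input=then $  — match then
step 9: stack=$ R P  input=$  — expand P ::= ε
Stack after step 9: $ R (top = R).

R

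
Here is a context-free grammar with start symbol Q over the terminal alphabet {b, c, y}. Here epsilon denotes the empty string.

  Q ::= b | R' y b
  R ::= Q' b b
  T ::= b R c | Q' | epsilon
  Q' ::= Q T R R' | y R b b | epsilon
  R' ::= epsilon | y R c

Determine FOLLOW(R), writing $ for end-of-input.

{b, c, y}

FIRST(R'): from R'::=epsilon we get {epsilon}; from R'::=y R c we get {y}. So FIRST(R') = {epsilon, y}.
FIRST(Q): from Q::=b we get {b}; from Q::=R' y b we get {y}. So FIRST(Q) = {b, y}.
FIRST(Q'): from Q'::=Q T R R' we get {b, y}; from Q'::=y R b b we get {y}; from Q'::=epsilon we get {epsilon}. So FIRST(Q') = {epsilon, b, y}.
FIRST(R): from R::=Q' b b we get {b, y}. So FIRST(R) = {b, y}.
FIRST(T): from T::=b R c we get {b}; from T::=Q' we get {epsilon, b, y}; from T::=epsilon we get {epsilon}. So FIRST(T) = {epsilon, b, y}.
FOLLOW(Q) includes $ since Q is the start symbol.
FOLLOW(Q): in Q'::=Q T R R', Q is followed by T R R' with FIRST {b, y}. Thus FOLLOW(Q) = {$, b, y}.
FOLLOW(T): in Q'::=Q T R R', T is followed by R R' with FIRST {b, y}. Thus FOLLOW(T) = {b, y}.
FOLLOW(Q'): in R::=Q' b b, Q' is followed by b b with FIRST {b}; in T::=Q', the suffix after Q' is empty, so FOLLOW(Q') ⊇ FOLLOW(T) = {b, y}. Thus FOLLOW(Q') = {b, y}.
FOLLOW(R): in T::=b R c, R is followed by c with FIRST {c}; in Q'::=Q T R R', R is followed by R' with FIRST {epsilon, y}; in Q'::=Q T R R', the suffix after R is nullable, so FOLLOW(R) ⊇ FOLLOW(Q') = {b, y}; in Q'::=y R b b, R is followed by b b with FIRST {b}; in R'::=y R c, R is followed by c with FIRST {c}. Thus FOLLOW(R) = {b, c, y}.
FOLLOW(R'): in Q::=R' y b, R' is followed by y b with FIRST {y}; in Q'::=Q T R R', the suffix after R' is empty, so FOLLOW(R') ⊇ FOLLOW(Q') = {b, y}. Thus FOLLOW(R') = {b, y}.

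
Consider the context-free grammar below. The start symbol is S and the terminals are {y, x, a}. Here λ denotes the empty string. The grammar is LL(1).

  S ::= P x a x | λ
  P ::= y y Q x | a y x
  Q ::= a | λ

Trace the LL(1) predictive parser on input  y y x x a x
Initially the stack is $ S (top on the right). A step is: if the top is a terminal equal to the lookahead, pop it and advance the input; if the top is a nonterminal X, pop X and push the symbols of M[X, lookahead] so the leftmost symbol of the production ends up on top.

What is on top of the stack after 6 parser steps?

x

     Stack            Input          Action
  1  $ S              y y x x a x $  expand S ::= P x a x
  2  $ x a x P        y y x x a x $  expand P ::= y y Q x
  3  $ x a x x Q y y  y y x x a x $  match y
  4  $ x a x x Q y    y x x a x $    match y
  5  $ x a x x Q      x x a x $      expand Q ::= λ
  6  $ x a x x        x x a x $      match x
Stack after step 6: $ x a x (top = x).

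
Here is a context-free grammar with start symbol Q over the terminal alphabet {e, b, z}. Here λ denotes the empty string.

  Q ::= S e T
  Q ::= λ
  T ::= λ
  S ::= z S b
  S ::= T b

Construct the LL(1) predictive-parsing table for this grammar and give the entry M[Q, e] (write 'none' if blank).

FIRST(T): from T::=λ we get {λ}. So FIRST(T) = {λ}.
FIRST(S): from S::=z S b we get {z}; from S::=T b we get {b}. So FIRST(S) = {b, z}.
FIRST(Q): from Q::=S e T we get {b, z}; from Q::=λ we get {λ}. So FIRST(Q) = {λ, b, z}.
FOLLOW(Q) includes $ since Q is the start symbol.
FOLLOW(Q): Q appears on no right-hand side. Thus FOLLOW(Q) = {$}.
For Q ::= S e T: FIRST(S e T) = {b, z}, so it goes in M[Q, t] for t ∈ {b, z}.
For Q ::= λ: FIRST(λ) = {λ}, so it goes in M[Q, t] for t ∈ {}; since λ ∈ FIRST, also for every t ∈ FOLLOW(Q) = {$}.
None of these place a production in M[Q, e].

none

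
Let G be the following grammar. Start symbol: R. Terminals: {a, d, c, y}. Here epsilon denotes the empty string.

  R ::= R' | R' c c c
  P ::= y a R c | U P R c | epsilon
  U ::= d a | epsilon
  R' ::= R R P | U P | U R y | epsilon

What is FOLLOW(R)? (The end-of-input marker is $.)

FIRST(U) = {epsilon, d}
FIRST(R) = {epsilon, c, d, y}  (via R', R' c c c)
FIRST(P) = {epsilon, c, d, y}  (via U P R c)
FIRST(R') = {epsilon, c, d, y}  (via R R P, U P, U R y)
FOLLOW(R) includes $ since R is the start symbol.
FOLLOW(R): in P::=y a R c, R is followed by c with FIRST {c}; in P::=U P R c, R is followed by c with FIRST {c}; in R'::=R R P (occurrence 1), R is followed by R P with FIRST {epsilon, c, d, y}; in R'::=R R P (occurrence 1), the suffix after R is nullable, so FOLLOW(R) ⊇ FOLLOW(R') = {$, c, d, y}; in R'::=R R P (occurrence 2), R is followed by P with FIRST {epsilon, c, d, y}; in R'::=R R P (occurrence 2), the suffix after R is nullable, so FOLLOW(R) ⊇ FOLLOW(R') = {$, c, d, y}; in R'::=U R y, R is followed by y with FIRST {y}. Thus FOLLOW(R) = {$, c, d, y}.
FOLLOW(R'): in R::=R', the suffix after R' is empty, so FOLLOW(R') ⊇ FOLLOW(R) = {$, c, d, y}; in R::=R' c c c, R' is followed by c c c with FIRST {c}. Thus FOLLOW(R') = {$, c, d, y}.
FOLLOW(P): in P::=U P R c, P is followed by R c with FIRST {c, d, y}; in R'::=R R P, the suffix after P is empty, so FOLLOW(P) ⊇ FOLLOW(R') = {$, c, d, y}; in R'::=U P, the suffix after P is empty, so FOLLOW(P) ⊇ FOLLOW(R') = {$, c, d, y}. Thus FOLLOW(P) = {$, c, d, y}.
FOLLOW(U): in P::=U P R c, U is followed by P R c with FIRST {c, d, y}; in R'::=U P, U is followed by P with FIRST {epsilon, c, d, y}; in R'::=U P, the suffix after U is nullable, so FOLLOW(U) ⊇ FOLLOW(R') = {$, c, d, y}; in R'::=U R y, U is followed by R y with FIRST {c, d, y}. Thus FOLLOW(U) = {$, c, d, y}.

{$, c, d, y}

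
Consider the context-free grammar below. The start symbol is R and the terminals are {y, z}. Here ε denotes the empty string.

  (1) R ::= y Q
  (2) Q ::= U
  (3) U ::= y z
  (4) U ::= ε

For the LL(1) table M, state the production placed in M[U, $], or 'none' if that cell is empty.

FIRST(R) = {y}
FIRST(U) = {ε, y}
FIRST(Q) = {ε, y}  (via U)
FOLLOW(R) includes $ since R is the start symbol.
FOLLOW(Q): in R::=y Q, the suffix after Q is empty, so FOLLOW(Q) ⊇ FOLLOW(R) = {$}. Thus FOLLOW(Q) = {$}.
FOLLOW(U): in Q::=U, the suffix after U is empty, so FOLLOW(U) ⊇ FOLLOW(Q) = {$}. Thus FOLLOW(U) = {$}.
For U ::= y z: FIRST(y z) = {y}, so it goes in M[U, t] for t ∈ {y}.
For U ::= ε: FIRST(ε) = {ε}, so it goes in M[U, t] for t ∈ {}; since ε ∈ FIRST, also for every t ∈ FOLLOW(U) = {$}.

U ::= ε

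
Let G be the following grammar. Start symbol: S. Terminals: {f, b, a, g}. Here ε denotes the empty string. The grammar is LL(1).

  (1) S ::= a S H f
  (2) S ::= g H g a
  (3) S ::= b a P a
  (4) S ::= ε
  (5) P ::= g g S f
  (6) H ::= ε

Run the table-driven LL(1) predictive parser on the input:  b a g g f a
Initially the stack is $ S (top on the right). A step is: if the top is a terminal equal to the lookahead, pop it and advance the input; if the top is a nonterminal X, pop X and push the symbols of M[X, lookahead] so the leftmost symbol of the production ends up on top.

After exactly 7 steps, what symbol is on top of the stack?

f

step 1: stack=$ S  input=b a g g f a $  — expand S ::= b a P a
step 2: stack=$ a P a b  input=b a g g f a $  — match b
step 3: stack=$ a P a  input=a g g f a $  — match a
step 4: stack=$ a P  input=g g f a $  — expand P ::= g g S f
step 5: stack=$ a f S g g  input=g g f a $  — match g
step 6: stack=$ a f S g  input=g f a $  — match g
step 7: stack=$ a f S  input=f a $  — expand S ::= ε
Stack after step 7: $ a f (top = f).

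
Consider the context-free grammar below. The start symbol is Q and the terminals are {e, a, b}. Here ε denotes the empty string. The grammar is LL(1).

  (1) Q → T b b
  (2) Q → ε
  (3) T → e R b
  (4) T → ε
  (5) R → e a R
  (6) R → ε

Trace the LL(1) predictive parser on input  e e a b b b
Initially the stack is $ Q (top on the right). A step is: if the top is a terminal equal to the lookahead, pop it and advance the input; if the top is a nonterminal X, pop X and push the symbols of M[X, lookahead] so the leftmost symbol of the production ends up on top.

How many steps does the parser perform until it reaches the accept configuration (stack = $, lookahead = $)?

step 1: stack=$ Q  input=e e a b b b $  — expand Q → T b b
step 2: stack=$ b b T  input=e e a b b b $  — expand T → e R b
step 3: stack=$ b b b R e  input=e e a b b b $  — match e
step 4: stack=$ b b b R  input=e a b b b $  — expand R → e a R
step 5: stack=$ b b b R a e  input=e a b b b $  — match e
step 6: stack=$ b b b R a  input=a b b b $  — match a
step 7: stack=$ b b b R  input=b b b $  — expand R → ε
step 8: stack=$ b b b  input=b b b $  — match b
step 9: stack=$ b b  input=b b $  — match b
step 10: stack=$ b  input=b $  — match b
Accept reached after 10 steps.

10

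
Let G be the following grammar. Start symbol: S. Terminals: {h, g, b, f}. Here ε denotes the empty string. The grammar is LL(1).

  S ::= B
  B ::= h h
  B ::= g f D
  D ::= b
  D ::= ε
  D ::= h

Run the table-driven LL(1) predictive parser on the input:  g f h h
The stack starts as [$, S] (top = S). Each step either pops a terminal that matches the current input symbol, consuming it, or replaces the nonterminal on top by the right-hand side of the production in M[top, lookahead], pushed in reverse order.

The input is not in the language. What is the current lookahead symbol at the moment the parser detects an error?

h

step 1: stack=$ S  input=g f h h $  — expand S ::= B
step 2: stack=$ B  input=g f h h $  — expand B ::= g f D
step 3: stack=$ D f g  input=g f h h $  — match g
step 4: stack=$ D f  input=f h h $  — match f
step 5: stack=$ D  input=h h $  — expand D ::= h
step 6: stack=$ h  input=h h $  — match h
step 7: stack=$  input=h $  — error: stack empty but input remains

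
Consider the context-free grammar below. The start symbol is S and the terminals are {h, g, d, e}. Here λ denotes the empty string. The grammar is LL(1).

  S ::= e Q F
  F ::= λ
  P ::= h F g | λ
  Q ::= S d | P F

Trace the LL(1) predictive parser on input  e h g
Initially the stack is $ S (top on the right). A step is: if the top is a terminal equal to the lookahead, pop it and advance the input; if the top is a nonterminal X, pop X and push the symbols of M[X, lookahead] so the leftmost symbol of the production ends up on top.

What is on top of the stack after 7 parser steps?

step 1: stack=$ S  input=e h g $  — expand S ::= e Q F
step 2: stack=$ F Q e  input=e h g $  — match e
step 3: stack=$ F Q  input=h g $  — expand Q ::= P F
step 4: stack=$ F F P  input=h g $  — expand P ::= h F g
step 5: stack=$ F F g F h  input=h g $  — match h
step 6: stack=$ F F g F  input=g $  — expand F ::= λ
step 7: stack=$ F F g  input=g $  — match g
Stack after step 7: $ F F (top = F).

F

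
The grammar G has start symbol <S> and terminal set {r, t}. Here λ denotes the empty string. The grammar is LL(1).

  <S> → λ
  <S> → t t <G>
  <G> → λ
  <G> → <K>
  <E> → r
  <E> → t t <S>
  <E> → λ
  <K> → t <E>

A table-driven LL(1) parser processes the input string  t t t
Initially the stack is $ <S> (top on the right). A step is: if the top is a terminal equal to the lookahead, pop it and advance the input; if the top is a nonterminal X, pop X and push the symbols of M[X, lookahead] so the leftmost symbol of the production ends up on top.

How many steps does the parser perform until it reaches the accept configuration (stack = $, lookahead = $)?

7

     Stack      Input    Action
  1  $ <S>      t t t $  expand <S> → t t <G>
  2  $ <G> t t  t t t $  match t
  3  $ <G> t    t t $    match t
  4  $ <G>      t $      expand <G> → <K>
  5  $ <K>      t $      expand <K> → t <E>
  6  $ <E> t    t $      match t
  7  $ <E>      $        expand <E> → λ
Accept reached after 7 steps.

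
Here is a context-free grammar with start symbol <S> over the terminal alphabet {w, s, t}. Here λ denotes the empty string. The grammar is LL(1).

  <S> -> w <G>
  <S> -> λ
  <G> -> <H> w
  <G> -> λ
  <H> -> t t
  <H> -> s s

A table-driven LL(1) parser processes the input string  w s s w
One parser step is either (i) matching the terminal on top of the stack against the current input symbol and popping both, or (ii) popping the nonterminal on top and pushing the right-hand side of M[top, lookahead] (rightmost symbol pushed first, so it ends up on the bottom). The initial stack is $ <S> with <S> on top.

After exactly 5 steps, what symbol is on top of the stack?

s

step 1: stack=$ <S>  input=w s s w $  — expand <S> -> w <G>
step 2: stack=$ <G> w  input=w s s w $  — match w
step 3: stack=$ <G>  input=s s w $  — expand <G> -> <H> w
step 4: stack=$ w <H>  input=s s w $  — expand <H> -> s s
step 5: stack=$ w s s  input=s s w $  — match s
Stack after step 5: $ w s (top = s).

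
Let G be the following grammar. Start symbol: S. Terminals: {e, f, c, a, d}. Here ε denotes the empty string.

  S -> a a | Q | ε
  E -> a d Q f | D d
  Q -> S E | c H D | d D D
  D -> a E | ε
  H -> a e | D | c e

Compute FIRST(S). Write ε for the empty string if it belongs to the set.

FIRST(D): from D->a E we get {a}; from D->ε we get {ε}. So FIRST(D) = {ε, a}.
FIRST(E): from E->a d Q f we get {a}; from E->D d we get {a, d}. So FIRST(E) = {a, d}.
FIRST(H): from H->a e we get {a}; from H->D we get {ε, a}; from H->c e we get {c}. So FIRST(H) = {ε, a, c}.
FIRST(S): from S->a a we get {a}; from S->Q we get {a, c, d}; from S->ε we get {ε}. So FIRST(S) = {ε, a, c, d}.
FIRST(Q): from Q->S E we get {a, c, d}; from Q->c H D we get {c}; from Q->d D D we get {d}. So FIRST(Q) = {a, c, d}.

{ε, a, c, d}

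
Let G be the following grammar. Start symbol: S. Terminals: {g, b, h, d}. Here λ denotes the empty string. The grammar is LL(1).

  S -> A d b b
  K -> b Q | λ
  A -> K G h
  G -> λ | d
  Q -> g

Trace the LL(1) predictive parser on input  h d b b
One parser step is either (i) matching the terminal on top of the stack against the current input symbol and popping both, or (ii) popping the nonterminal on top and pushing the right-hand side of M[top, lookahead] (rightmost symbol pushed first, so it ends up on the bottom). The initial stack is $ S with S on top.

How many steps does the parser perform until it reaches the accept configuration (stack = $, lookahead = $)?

step 1: stack=$ S  input=h d b b $  — expand S -> A d b b
step 2: stack=$ b b d A  input=h d b b $  — expand A -> K G h
step 3: stack=$ b b d h G K  input=h d b b $  — expand K -> λ
step 4: stack=$ b b d h G  input=h d b b $  — expand G -> λ
step 5: stack=$ b b d h  input=h d b b $  — match h
step 6: stack=$ b b d  input=d b b $  — match d
step 7: stack=$ b b  input=b b $  — match b
step 8: stack=$ b  input=b $  — match b
Accept reached after 8 steps.

8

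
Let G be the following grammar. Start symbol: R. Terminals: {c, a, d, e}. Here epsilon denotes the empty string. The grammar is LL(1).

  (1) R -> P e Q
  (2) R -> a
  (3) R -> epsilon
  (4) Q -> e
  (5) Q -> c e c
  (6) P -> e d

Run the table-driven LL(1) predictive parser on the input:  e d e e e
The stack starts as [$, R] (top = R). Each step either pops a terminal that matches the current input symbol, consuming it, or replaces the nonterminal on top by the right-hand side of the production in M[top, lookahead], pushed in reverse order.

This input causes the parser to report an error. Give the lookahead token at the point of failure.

e

step 1: stack=$ R  input=e d e e e $  — expand R -> P e Q
step 2: stack=$ Q e P  input=e d e e e $  — expand P -> e d
step 3: stack=$ Q e d e  input=e d e e e $  — match e
step 4: stack=$ Q e d  input=d e e e $  — match d
step 5: stack=$ Q e  input=e e e $  — match e
step 6: stack=$ Q  input=e e $  — expand Q -> e
step 7: stack=$ e  input=e e $  — match e
step 8: stack=$  input=e $  — error: stack empty but input remains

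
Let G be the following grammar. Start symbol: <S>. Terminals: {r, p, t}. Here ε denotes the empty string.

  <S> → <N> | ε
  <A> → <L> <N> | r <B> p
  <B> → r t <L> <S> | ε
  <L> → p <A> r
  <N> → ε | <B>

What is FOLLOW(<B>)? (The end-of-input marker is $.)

{$, p, r}

FIRST(<B>) = {ε, r}
FIRST(<L>) = {p}
FIRST(<A>) = {p, r}  (via <L> <N>)
FIRST(<N>) = {ε, r}  (via <B>)
FIRST(<S>) = {ε, r}  (via <N>)
FOLLOW(<S>) includes $ since <S> is the start symbol.
FOLLOW(<A>): in <L>→p <A> r, <A> is followed by r with FIRST {r}. Thus FOLLOW(<A>) = {r}.
FOLLOW(<S>): in <B>→r t <L> <S>, the suffix after <S> is empty, so FOLLOW(<S>) ⊇ FOLLOW(<B>) = {$, p, r}. Thus FOLLOW(<S>) = {$, p, r}.
FOLLOW(<N>): in <S>→<N>, the suffix after <N> is empty, so FOLLOW(<N>) ⊇ FOLLOW(<S>) = {$, p, r}; in <A>→<L> <N>, the suffix after <N> is empty, so FOLLOW(<N>) ⊇ FOLLOW(<A>) = {r}. Thus FOLLOW(<N>) = {$, p, r}.
FOLLOW(<B>): in <A>→r <B> p, <B> is followed by p with FIRST {p}; in <N>→<B>, the suffix after <B> is empty, so FOLLOW(<B>) ⊇ FOLLOW(<N>) = {$, p, r}. Thus FOLLOW(<B>) = {$, p, r}.
FOLLOW(<L>): in <A>→<L> <N>, <L> is followed by <N> with FIRST {ε, r}; in <A>→<L> <N>, the suffix after <L> is nullable, so FOLLOW(<L>) ⊇ FOLLOW(<A>) = {r}; in <B>→r t <L> <S>, <L> is followed by <S> with FIRST {ε, r}; in <B>→r t <L> <S>, the suffix after <L> is nullable, so FOLLOW(<L>) ⊇ FOLLOW(<B>) = {$, p, r}. Thus FOLLOW(<L>) = {$, p, r}.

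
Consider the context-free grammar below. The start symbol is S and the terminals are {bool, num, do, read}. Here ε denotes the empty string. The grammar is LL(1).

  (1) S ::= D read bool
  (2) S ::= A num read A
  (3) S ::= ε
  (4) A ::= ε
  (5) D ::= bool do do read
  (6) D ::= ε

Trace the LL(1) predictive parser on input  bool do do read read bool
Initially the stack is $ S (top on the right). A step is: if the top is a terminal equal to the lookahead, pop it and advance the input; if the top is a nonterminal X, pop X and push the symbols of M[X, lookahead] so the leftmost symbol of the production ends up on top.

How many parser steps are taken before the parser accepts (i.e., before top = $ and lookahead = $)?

8

     Stack                        Input                        Action
  1  $ S                          bool do do read read bool $  expand S ::= D read bool
  2  $ bool read D                bool do do read read bool $  expand D ::= bool do do read
  3  $ bool read read do do bool  bool do do read read bool $  match bool
  4  $ bool read read do do       do do read read bool $       match do
  5  $ bool read read do          do read read bool $          match do
  6  $ bool read read             read read bool $             match read
  7  $ bool read                  read bool $                  match read
  8  $ bool                       bool $                       match bool
Accept reached after 8 steps.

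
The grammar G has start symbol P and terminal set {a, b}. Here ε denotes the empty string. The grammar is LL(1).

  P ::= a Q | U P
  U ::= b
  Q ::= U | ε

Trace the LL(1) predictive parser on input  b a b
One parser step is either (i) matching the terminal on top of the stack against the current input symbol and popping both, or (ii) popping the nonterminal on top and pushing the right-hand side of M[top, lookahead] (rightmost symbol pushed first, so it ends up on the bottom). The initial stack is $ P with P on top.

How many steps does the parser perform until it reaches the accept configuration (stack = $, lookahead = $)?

step 1: stack=$ P  input=b a b $  — expand P ::= U P
step 2: stack=$ P U  input=b a b $  — expand U ::= b
step 3: stack=$ P b  input=b a b $  — match b
step 4: stack=$ P  input=a b $  — expand P ::= a Q
step 5: stack=$ Q a  input=a b $  — match a
step 6: stack=$ Q  input=b $  — expand Q ::= U
step 7: stack=$ U  input=b $  — expand U ::= b
step 8: stack=$ b  input=b $  — match b
Accept reached after 8 steps.

8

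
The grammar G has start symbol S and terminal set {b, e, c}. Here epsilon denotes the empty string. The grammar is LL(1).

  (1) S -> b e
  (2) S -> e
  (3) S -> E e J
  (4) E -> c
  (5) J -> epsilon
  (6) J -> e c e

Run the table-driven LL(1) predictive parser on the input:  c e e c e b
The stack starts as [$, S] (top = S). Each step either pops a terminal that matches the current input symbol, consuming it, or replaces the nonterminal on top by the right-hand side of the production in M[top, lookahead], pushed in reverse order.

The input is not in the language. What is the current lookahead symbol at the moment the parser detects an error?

step 1: stack=$ S  input=c e e c e b $  — expand S -> E e J
step 2: stack=$ J e E  input=c e e c e b $  — expand E -> c
step 3: stack=$ J e c  input=c e e c e b $  — match c
step 4: stack=$ J e  input=e e c e b $  — match e
step 5: stack=$ J  input=e c e b $  — expand J -> e c e
step 6: stack=$ e c e  input=e c e b $  — match e
step 7: stack=$ e c  input=c e b $  — match c
step 8: stack=$ e  input=e b $  — match e
step 9: stack=$  input=b $  — error: stack empty but input remains

b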